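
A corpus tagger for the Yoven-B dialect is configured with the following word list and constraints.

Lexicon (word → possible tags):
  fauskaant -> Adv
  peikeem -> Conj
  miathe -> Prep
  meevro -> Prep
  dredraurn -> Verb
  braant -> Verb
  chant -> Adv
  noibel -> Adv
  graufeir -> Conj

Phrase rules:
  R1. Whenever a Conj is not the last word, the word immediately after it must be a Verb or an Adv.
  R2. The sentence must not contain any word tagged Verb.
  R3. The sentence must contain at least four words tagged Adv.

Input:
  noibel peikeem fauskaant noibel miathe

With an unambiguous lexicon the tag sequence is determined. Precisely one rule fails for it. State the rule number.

Fixed tagging: Adv Conj Adv Adv Prep.
Applying the rules: R1 pass, R2 pass, R3 fail.
Only rule 3 fails.

3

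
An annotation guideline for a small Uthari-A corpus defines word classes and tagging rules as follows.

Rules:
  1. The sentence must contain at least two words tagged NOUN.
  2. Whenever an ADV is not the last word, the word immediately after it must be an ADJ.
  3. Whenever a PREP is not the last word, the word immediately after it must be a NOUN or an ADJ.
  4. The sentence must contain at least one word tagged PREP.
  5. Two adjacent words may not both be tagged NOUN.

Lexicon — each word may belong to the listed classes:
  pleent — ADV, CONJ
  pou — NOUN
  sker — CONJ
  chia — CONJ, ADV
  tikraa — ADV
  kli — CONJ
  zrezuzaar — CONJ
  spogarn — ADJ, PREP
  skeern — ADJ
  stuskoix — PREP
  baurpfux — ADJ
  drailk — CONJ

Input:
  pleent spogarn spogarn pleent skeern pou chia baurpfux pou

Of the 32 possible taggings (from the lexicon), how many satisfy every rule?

Candidates per position — 1:pleent {ADV,CONJ}; 2:spogarn {ADJ,PREP}; 3:spogarn {ADJ,PREP}; 4:pleent {ADV,CONJ}; 5:skeern {ADJ}; 6:pou {NOUN}; 7:chia {CONJ,ADV}; 8:baurpfux {ADJ}; 9:pou {NOUN}.
There are 32 candidate sequences in total.
The sequences that satisfy every rule: CONJ PREP ADJ ADV ADJ NOUN CONJ ADJ NOUN; CONJ PREP ADJ ADV ADJ NOUN ADV ADJ NOUN; CONJ PREP ADJ CONJ ADJ NOUN CONJ ADJ NOUN; CONJ PREP ADJ CONJ ADJ NOUN ADV ADJ NOUN.
Count = 4.

4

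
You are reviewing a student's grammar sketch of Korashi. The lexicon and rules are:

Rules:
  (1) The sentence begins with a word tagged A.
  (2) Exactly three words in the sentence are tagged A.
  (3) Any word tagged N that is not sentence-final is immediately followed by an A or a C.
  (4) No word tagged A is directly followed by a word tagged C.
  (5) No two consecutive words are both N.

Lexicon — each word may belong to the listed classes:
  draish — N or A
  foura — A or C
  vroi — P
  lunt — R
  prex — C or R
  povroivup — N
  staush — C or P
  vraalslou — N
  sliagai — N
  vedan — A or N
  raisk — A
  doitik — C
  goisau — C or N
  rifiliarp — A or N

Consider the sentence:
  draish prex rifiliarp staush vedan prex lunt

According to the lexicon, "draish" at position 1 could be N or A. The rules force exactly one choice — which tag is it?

Candidates per position — 1:draish {N,A}; 2:prex {C,R}; 3:rifiliarp {A,N}; 4:staush {C,P}; 5:vedan {A,N}; 6:prex {C,R}; 7:lunt {R}.
If word 1 were N, no tagging could satisfy rule 1; so word 1 is A.
If word 2 were C, no tagging could satisfy rule 4; so word 2 is R.
If word 3 were N, no tagging could satisfy rule 2; so word 3 is A.
If word 4 were C, no tagging could satisfy rule 4; so word 4 is P.
If word 5 were N, no tagging could satisfy rule 2; so word 5 is A.
If word 6 were C, no tagging could satisfy rule 4; so word 6 is R.
The only consistent sequence is: A R A P A R R.
Rule-by-rule: rule 1 ✓; rule 2 ✓; rule 3 ✓; rule 4 ✓; rule 5 ✓.

A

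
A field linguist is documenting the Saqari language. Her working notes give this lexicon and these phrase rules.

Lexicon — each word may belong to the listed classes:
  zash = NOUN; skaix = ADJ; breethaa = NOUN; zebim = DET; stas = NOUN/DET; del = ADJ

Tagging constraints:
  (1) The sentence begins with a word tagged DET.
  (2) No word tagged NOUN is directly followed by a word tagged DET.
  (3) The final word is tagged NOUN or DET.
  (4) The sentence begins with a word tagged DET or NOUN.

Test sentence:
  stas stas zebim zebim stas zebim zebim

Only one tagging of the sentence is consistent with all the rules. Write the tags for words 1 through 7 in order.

Candidates per position — 1:stas {NOUN,DET}; 2:stas {NOUN,DET}; 3:zebim {DET}; 4:zebim {DET}; 5:stas {NOUN,DET}; 6:zebim {DET}; 7:zebim {DET}.
If word 1 were NOUN, no tagging could satisfy rule 1; so word 1 is DET.
If word 2 were NOUN, no tagging could satisfy rule 2; so word 2 is DET.
If word 5 were NOUN, no tagging could satisfy rule 2; so word 5 is DET.
That leaves exactly one tagging: DET DET DET DET DET DET DET.
Check: rule 1 ✓; rule 2 ✓; rule 3 ✓; rule 4 ✓.

DET DET DET DET DET DET DET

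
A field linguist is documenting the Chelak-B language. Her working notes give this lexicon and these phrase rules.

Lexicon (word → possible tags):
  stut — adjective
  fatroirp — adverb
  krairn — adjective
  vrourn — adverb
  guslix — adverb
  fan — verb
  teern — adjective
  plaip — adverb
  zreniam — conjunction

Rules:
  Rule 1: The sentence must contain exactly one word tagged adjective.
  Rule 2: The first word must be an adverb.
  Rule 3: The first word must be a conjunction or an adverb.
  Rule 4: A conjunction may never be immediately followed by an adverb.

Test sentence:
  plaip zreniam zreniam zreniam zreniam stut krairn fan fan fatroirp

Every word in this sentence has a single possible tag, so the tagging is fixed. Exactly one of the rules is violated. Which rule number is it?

1

Fixed tagging: adverb conjunction conjunction conjunction conjunction adjective adjective verb verb adverb.
Checking each rule: R1 fails, R2 ok, R3 ok, R4 ok.
Only rule 1 fails.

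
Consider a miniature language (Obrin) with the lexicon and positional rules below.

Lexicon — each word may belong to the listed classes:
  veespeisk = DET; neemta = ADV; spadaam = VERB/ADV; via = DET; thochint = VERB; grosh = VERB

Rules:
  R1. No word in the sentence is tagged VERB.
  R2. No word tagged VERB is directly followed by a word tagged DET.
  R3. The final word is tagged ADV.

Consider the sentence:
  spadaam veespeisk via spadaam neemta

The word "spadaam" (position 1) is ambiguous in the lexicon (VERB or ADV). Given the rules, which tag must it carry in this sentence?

Candidates per position — 1:spadaam {VERB,ADV}; 2:veespeisk {DET}; 3:via {DET}; 4:spadaam {VERB,ADV}; 5:neemta {ADV}.
If word 1 were VERB, no tagging could satisfy rule 1; so word 1 is ADV.
If word 4 were VERB, no tagging could satisfy rule 1; so word 4 is ADV.
That leaves exactly one tagging: ADV DET DET ADV ADV.
Checking: rule 1 holds; rule 2 holds; rule 3 holds.

ADV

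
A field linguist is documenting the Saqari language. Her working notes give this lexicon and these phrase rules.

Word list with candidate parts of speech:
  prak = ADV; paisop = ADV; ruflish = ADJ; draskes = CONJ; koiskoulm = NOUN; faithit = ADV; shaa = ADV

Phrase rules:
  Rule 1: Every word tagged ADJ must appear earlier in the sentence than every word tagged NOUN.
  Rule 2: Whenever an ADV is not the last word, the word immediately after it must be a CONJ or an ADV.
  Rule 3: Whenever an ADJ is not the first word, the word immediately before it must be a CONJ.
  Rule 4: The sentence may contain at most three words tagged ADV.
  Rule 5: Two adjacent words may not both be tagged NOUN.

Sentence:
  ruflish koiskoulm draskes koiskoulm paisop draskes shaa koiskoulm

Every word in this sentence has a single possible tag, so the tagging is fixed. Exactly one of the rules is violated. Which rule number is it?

2

Fixed tagging: ADJ NOUN CONJ NOUN ADV CONJ ADV NOUN.
Rule check: R1 pass, R2 fail, R3 pass, R4 pass, R5 pass.
Only rule 2 fails.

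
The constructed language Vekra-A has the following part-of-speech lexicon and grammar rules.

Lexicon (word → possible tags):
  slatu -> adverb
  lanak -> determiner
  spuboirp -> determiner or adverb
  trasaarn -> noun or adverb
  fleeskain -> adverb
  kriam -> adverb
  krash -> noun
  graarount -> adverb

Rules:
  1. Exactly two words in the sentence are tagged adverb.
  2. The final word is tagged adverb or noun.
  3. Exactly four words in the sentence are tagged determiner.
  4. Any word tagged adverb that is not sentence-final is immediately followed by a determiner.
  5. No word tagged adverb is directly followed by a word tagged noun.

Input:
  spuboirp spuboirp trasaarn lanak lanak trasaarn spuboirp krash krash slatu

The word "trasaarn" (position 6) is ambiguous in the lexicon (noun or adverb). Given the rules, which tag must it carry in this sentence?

Candidates per position — 1:spuboirp {determiner,adverb}; 2:spuboirp {determiner,adverb}; 3:trasaarn {noun,adverb}; 4:lanak {determiner}; 5:lanak {determiner}; 6:trasaarn {noun,adverb}; 7:spuboirp {determiner,adverb}; 8:krash {noun}; 9:krash {noun}; 10:slatu {adverb}.
Position 2: adverb is ruled out by rule 4; that leaves determiner.
Position 7: adverb is ruled out by rule 4; that leaves determiner.
Position 1: determiner is ruled out by rule 3; that leaves adverb.
Position 3: adverb is ruled out by rule 1; that leaves noun.
Position 6: adverb is ruled out by rule 1; that leaves noun.
The only consistent sequence is: adverb determiner noun determiner determiner noun determiner noun noun adverb.
Check: rule 1 holds; rule 2 holds; rule 3 holds; rule 4 holds; rule 5 holds.

noun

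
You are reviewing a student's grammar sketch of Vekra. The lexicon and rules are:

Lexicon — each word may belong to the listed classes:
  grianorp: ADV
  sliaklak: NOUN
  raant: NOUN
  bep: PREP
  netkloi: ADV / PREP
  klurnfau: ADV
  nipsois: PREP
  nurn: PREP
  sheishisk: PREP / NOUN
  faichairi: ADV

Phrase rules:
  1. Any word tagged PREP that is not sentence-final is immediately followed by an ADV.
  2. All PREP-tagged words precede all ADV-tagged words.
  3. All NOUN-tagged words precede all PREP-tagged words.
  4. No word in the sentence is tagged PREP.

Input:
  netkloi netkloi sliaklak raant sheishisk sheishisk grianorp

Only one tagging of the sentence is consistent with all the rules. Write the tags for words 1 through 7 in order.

ADV ADV NOUN NOUN NOUN NOUN ADV

Candidates per position — 1:netkloi {ADV,PREP}; 2:netkloi {ADV,PREP}; 3:sliaklak {NOUN}; 4:raant {NOUN}; 5:sheishisk {PREP,NOUN}; 6:sheishisk {PREP,NOUN}; 7:grianorp {ADV}.
If word 1 were PREP, no tagging could satisfy rule 3; so word 1 is ADV.
If word 2 were PREP, no tagging could satisfy rule 1; so word 2 is ADV.
If word 5 were PREP, no tagging could satisfy rule 1; so word 5 is NOUN.
If word 6 were PREP, no tagging could satisfy rule 2; so word 6 is NOUN.
The unique satisfying tagging is: ADV ADV NOUN NOUN NOUN NOUN ADV.
Checking: rule 1 satisfied; rule 2 satisfied; rule 3 satisfied; rule 4 satisfied.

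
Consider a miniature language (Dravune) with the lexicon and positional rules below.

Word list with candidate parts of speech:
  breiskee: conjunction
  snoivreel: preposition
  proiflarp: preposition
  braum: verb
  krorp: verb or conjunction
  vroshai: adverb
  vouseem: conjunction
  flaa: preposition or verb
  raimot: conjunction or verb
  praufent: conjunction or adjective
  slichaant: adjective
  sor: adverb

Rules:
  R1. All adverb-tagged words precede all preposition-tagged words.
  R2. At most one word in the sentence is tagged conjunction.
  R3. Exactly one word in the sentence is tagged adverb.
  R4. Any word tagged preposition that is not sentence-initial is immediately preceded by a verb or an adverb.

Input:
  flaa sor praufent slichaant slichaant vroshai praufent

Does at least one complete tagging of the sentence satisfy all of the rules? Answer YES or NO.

NO

Candidates per position — 1:flaa {preposition,verb}; 2:sor {adverb}; 3:praufent {conjunction,adjective}; 4:slichaant {adjective}; 5:slichaant {adjective}; 6:vroshai {adverb}; 7:praufent {conjunction,adjective}.
Rule 3 cannot be satisfied by any choice of tags from the lexicon.
So there is no consistent tagging.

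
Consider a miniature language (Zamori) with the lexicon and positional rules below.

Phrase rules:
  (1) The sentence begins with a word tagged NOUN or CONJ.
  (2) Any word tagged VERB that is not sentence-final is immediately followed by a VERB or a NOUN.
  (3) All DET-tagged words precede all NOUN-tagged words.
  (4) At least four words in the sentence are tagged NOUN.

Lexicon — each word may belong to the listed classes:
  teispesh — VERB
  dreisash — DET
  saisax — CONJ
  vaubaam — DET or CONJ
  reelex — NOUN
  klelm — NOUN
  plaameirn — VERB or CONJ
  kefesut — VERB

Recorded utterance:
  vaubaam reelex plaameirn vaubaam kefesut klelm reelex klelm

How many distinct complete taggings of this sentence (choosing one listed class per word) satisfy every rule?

1

Candidates per position — 1:vaubaam {DET,CONJ}; 2:reelex {NOUN}; 3:plaameirn {VERB,CONJ}; 4:vaubaam {DET,CONJ}; 5:kefesut {VERB}; 6:klelm {NOUN}; 7:reelex {NOUN}; 8:klelm {NOUN}.
There are 8 candidate sequences in total.
The sequences that satisfy every rule: CONJ NOUN CONJ CONJ VERB NOUN NOUN NOUN.
Count = 1.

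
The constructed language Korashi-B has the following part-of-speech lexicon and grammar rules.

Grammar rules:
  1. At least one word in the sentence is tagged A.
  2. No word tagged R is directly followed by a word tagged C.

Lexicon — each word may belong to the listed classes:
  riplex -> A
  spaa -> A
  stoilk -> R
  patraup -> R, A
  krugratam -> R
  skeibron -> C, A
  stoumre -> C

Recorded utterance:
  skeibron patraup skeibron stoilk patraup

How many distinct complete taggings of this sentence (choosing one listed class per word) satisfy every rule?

12

Candidates per position — 1:skeibron {C,A}; 2:patraup {R,A}; 3:skeibron {C,A}; 4:stoilk {R}; 5:patraup {R,A}.
There are 16 candidate sequences in total.
Checking each against the rules leaves 12 sequences.
Count = 12.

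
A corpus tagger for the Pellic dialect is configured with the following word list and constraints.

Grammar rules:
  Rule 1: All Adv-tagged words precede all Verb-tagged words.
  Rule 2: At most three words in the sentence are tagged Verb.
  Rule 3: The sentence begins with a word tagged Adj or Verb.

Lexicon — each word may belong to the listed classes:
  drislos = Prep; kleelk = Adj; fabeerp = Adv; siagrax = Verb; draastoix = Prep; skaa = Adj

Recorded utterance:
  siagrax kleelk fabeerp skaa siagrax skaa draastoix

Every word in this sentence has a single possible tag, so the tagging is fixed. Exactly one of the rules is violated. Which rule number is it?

1

Fixed tagging: Verb Adj Adv Adj Verb Adj Prep.
Checking each rule: R1 violated, R2 holds, R3 holds.
Only rule 1 fails.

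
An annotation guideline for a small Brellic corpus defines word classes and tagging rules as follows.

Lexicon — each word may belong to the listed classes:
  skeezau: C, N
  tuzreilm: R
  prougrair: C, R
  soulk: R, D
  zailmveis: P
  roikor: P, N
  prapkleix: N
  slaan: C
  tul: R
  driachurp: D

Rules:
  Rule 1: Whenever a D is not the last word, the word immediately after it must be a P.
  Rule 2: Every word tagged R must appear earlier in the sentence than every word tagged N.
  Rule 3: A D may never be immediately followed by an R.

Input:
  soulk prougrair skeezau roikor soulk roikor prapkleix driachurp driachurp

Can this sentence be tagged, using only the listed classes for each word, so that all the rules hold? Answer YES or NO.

Candidates per position — 1:soulk {R,D}; 2:prougrair {C,R}; 3:skeezau {C,N}; 4:roikor {P,N}; 5:soulk {R,D}; 6:roikor {P,N}; 7:prapkleix {N}; 8:driachurp {D}; 9:driachurp {D}.
Rule 1 cannot be satisfied by any choice of tags from the lexicon.
So there is no consistent tagging.

NO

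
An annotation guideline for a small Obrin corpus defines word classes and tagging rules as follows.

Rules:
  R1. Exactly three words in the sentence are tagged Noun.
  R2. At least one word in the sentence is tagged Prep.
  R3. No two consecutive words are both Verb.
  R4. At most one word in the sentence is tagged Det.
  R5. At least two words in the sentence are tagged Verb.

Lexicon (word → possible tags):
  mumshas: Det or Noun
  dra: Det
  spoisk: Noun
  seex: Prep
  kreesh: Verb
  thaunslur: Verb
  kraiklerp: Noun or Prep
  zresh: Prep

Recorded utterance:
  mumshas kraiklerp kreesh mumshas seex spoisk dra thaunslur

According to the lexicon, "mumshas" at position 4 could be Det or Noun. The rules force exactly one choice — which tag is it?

Noun

Candidates per position — 1:mumshas {Det,Noun}; 2:kraiklerp {Noun,Prep}; 3:kreesh {Verb}; 4:mumshas {Det,Noun}; 5:seex {Prep}; 6:spoisk {Noun}; 7:dra {Det}; 8:thaunslur {Verb}.
At position 1, choosing Det makes rule 4 impossible to satisfy; hence Noun.
At position 4, choosing Det makes rule 4 impossible to satisfy; hence Noun.
At position 2, choosing Noun makes rule 1 impossible to satisfy; hence Prep.
That leaves exactly one tagging: Noun Prep Verb Noun Prep Noun Det Verb.
Checking: rule 1 ok; rule 2 ok; rule 3 ok; rule 4 ok; rule 5 ok.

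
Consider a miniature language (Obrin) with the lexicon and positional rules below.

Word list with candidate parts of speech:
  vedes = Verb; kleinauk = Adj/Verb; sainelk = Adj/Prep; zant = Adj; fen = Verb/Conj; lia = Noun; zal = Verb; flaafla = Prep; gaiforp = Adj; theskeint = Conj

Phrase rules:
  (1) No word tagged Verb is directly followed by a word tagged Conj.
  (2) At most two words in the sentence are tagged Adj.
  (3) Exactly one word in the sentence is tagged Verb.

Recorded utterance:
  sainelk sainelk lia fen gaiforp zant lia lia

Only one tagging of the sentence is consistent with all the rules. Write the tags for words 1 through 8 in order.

Prep Prep Noun Verb Adj Adj Noun Noun

Candidates per position — 1:sainelk {Adj,Prep}; 2:sainelk {Adj,Prep}; 3:lia {Noun}; 4:fen {Verb,Conj}; 5:gaiforp {Adj}; 6:zant {Adj}; 7:lia {Noun}; 8:lia {Noun}.
Word 1 cannot be Adj — rule 2 would then fail for every completion. It is Prep.
Word 2 cannot be Adj — rule 2 would then fail for every completion. It is Prep.
Word 4 cannot be Conj — rule 3 would then fail for every completion. It is Verb.
That leaves exactly one tagging: Prep Prep Noun Verb Adj Adj Noun Noun.
Check: rule 1 satisfied; rule 2 satisfied; rule 3 satisfied.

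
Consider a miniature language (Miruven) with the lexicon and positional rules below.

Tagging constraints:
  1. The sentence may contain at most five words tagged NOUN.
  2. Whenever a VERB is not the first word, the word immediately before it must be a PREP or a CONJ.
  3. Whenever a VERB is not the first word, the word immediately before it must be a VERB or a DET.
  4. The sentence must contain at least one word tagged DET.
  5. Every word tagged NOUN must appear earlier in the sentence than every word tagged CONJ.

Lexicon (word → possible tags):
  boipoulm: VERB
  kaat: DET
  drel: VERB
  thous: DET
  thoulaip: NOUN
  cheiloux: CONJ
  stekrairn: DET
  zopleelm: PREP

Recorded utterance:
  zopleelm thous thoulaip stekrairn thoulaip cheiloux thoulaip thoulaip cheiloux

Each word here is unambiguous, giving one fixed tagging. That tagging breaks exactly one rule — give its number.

Fixed tagging: PREP DET NOUN DET NOUN CONJ NOUN NOUN CONJ.
Checking each rule: R1 holds, R2 holds, R3 holds, R4 holds, R5 violated.
Only rule 5 fails.

5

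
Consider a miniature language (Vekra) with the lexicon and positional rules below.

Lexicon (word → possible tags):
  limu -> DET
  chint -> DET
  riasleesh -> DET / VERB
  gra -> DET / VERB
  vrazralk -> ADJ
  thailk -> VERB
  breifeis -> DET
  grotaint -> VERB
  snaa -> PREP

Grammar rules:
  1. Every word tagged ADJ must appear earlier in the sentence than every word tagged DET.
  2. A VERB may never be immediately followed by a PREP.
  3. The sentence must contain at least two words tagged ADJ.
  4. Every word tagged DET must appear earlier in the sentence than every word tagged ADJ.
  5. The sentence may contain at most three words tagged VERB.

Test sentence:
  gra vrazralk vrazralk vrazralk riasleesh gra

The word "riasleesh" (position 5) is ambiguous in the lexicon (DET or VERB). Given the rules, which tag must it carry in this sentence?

Candidates per position — 1:gra {DET,VERB}; 2:vrazralk {ADJ}; 3:vrazralk {ADJ}; 4:vrazralk {ADJ}; 5:riasleesh {DET,VERB}; 6:gra {DET,VERB}.
Word 1 cannot be DET — rule 1 would then fail for every completion. It is VERB.
Word 5 cannot be DET — rule 4 would then fail for every completion. It is VERB.
Word 6 cannot be DET — rule 4 would then fail for every completion. It is VERB.
The only consistent sequence is: VERB ADJ ADJ ADJ VERB VERB.
Rule-by-rule: rule 1 ok; rule 2 ok; rule 3 ok; rule 4 ok; rule 5 ok.

VERB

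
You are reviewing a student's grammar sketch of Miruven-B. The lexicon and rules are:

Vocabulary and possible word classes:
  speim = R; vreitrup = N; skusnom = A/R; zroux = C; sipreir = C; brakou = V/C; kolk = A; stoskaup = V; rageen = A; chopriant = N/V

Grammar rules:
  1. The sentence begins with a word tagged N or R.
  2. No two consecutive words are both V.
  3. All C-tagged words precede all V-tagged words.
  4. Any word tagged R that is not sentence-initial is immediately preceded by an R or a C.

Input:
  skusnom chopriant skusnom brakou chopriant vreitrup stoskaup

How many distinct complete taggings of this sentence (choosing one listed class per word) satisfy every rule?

4

Candidates per position — 1:skusnom {A,R}; 2:chopriant {N,V}; 3:skusnom {A,R}; 4:brakou {V,C}; 5:chopriant {N,V}; 6:vreitrup {N}; 7:stoskaup {V}.
There are 32 candidate sequences in total.
The sequences that satisfy every rule: R N A V N N V; R N A C N N V; R N A C V N V; R V A V N N V.
Count = 4.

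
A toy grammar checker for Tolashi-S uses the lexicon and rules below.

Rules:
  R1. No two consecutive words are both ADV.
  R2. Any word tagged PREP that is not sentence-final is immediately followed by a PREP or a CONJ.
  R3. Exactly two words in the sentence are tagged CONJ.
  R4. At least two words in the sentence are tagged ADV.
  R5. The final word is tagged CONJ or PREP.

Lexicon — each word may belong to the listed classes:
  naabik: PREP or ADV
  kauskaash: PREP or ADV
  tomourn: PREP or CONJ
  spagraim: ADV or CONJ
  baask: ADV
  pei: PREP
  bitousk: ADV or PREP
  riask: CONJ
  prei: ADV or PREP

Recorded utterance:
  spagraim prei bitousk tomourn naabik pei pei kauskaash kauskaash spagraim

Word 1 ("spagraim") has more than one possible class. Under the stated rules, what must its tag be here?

ADV

Candidates per position — 1:spagraim {ADV,CONJ}; 2:prei {ADV,PREP}; 3:bitousk {ADV,PREP}; 4:tomourn {PREP,CONJ}; 5:naabik {PREP,ADV}; 6:pei {PREP}; 7:pei {PREP}; 8:kauskaash {PREP,ADV}; 9:kauskaash {PREP,ADV}; 10:spagraim {ADV,CONJ}.
At position 8, choosing ADV makes rule 2 impossible to satisfy; hence PREP.
At position 9, choosing ADV makes rule 2 impossible to satisfy; hence PREP.
At position 10, choosing ADV makes rule 2 impossible to satisfy; hence CONJ.
Position 1: the remaining choice is settled jointly with positions 2, 3, 4, 5 — only ADV at position 1 is part of a tagging that satisfies every rule.
That leaves exactly one tagging: ADV PREP PREP CONJ ADV PREP PREP PREP PREP CONJ.
Checking: rule 1 holds; rule 2 holds; rule 3 holds; rule 4 holds; rule 5 holds.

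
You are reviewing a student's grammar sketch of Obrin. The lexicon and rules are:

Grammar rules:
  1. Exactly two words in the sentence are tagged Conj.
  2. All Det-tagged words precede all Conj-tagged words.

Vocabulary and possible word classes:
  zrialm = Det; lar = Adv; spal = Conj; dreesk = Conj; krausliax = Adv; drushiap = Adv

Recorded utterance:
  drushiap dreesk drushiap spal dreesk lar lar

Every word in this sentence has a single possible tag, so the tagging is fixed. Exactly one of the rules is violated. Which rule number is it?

Fixed tagging: Adv Conj Adv Conj Conj Adv Adv.
Checking each rule: R1 fails, R2 ok.
Only rule 1 fails.

1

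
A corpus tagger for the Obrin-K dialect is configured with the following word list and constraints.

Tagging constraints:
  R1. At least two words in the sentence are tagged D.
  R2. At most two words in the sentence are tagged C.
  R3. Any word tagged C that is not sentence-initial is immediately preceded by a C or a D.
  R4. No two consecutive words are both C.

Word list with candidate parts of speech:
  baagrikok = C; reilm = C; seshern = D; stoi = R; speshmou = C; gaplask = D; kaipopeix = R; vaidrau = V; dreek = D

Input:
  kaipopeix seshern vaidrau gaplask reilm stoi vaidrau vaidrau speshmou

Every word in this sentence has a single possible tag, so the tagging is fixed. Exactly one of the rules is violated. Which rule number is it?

3

Fixed tagging: R D V D C R V V C.
Checking each rule: R1 ✓, R2 ✓, R3 ✗, R4 ✓.
Only rule 3 fails.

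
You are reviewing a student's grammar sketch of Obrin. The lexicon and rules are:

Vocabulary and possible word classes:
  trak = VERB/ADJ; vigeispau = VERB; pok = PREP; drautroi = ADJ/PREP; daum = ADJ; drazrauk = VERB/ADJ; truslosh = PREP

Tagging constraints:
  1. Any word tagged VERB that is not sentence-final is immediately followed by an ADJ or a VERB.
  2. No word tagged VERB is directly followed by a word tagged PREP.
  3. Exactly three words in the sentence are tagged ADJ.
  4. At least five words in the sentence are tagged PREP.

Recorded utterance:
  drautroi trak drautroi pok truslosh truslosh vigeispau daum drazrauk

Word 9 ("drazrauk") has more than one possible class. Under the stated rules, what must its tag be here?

Candidates per position — 1:drautroi {ADJ,PREP}; 2:trak {VERB,ADJ}; 3:drautroi {ADJ,PREP}; 4:pok {PREP}; 5:truslosh {PREP}; 6:truslosh {PREP}; 7:vigeispau {VERB}; 8:daum {ADJ}; 9:drazrauk {VERB,ADJ}.
Position 1: tagging it ADJ would leave rule 4 unsatisfiable, so it must be PREP.
Position 3: tagging it ADJ would leave rule 4 unsatisfiable, so it must be PREP.
Position 9: tagging it VERB would leave rule 3 unsatisfiable, so it must be ADJ.
Position 2: tagging it VERB would leave rule 1 unsatisfiable, so it must be ADJ.
The only consistent sequence is: PREP ADJ PREP PREP PREP PREP VERB ADJ ADJ.
Rule-by-rule: rule 1 ok; rule 2 ok; rule 3 ok; rule 4 ok.

ADJ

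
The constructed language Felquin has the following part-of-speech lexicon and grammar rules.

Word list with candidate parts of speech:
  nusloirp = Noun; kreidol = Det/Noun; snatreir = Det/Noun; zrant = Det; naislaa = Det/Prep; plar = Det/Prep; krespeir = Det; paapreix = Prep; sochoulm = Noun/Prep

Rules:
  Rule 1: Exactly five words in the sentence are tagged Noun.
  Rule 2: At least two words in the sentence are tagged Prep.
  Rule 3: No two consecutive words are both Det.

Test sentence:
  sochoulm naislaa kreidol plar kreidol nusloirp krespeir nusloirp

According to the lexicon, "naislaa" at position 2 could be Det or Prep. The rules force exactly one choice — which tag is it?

Candidates per position — 1:sochoulm {Noun,Prep}; 2:naislaa {Det,Prep}; 3:kreidol {Det,Noun}; 4:plar {Det,Prep}; 5:kreidol {Det,Noun}; 6:nusloirp {Noun}; 7:krespeir {Det}; 8:nusloirp {Noun}.
Position 1: Prep is ruled out by rule 1; that leaves Noun.
Position 2: Det is ruled out by rule 2; that leaves Prep.
Position 3: Det is ruled out by rule 1; that leaves Noun.
Position 4: Det is ruled out by rule 2; that leaves Prep.
Position 5: Det is ruled out by rule 1; that leaves Noun.
The unique satisfying tagging is: Noun Prep Noun Prep Noun Noun Det Noun.
Verifying each rule — rule 1 ✓; rule 2 ✓; rule 3 ✓.

Prep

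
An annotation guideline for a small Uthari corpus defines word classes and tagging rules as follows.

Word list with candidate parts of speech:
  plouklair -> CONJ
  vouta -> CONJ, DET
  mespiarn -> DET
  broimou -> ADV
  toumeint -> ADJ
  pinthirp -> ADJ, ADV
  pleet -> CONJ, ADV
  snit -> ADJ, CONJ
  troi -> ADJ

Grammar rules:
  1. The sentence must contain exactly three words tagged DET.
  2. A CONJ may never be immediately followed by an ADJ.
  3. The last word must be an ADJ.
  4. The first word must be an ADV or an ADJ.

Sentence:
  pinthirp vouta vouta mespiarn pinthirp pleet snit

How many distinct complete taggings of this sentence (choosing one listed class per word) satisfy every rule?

4

Candidates per position — 1:pinthirp {ADJ,ADV}; 2:vouta {CONJ,DET}; 3:vouta {CONJ,DET}; 4:mespiarn {DET}; 5:pinthirp {ADJ,ADV}; 6:pleet {CONJ,ADV}; 7:snit {ADJ,CONJ}.
There are 64 candidate sequences in total.
The sequences that satisfy every rule: ADJ DET DET DET ADJ ADV ADJ; ADJ DET DET DET ADV ADV ADJ; ADV DET DET DET ADJ ADV ADJ; ADV DET DET DET ADV ADV ADJ.
Count = 4.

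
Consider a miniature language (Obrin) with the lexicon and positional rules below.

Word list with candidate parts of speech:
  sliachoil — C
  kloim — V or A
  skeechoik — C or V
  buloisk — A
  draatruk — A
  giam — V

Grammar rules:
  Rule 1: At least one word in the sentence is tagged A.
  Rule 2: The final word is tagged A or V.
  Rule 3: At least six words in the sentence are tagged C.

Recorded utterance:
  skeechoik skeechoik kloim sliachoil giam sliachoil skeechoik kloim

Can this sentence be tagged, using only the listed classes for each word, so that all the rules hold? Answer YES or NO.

Candidates per position — 1:skeechoik {C,V}; 2:skeechoik {C,V}; 3:kloim {V,A}; 4:sliachoil {C}; 5:giam {V}; 6:sliachoil {C}; 7:skeechoik {C,V}; 8:kloim {V,A}.
Rule 3 cannot be satisfied by any choice of tags from the lexicon.
So there is no consistent tagging.

NO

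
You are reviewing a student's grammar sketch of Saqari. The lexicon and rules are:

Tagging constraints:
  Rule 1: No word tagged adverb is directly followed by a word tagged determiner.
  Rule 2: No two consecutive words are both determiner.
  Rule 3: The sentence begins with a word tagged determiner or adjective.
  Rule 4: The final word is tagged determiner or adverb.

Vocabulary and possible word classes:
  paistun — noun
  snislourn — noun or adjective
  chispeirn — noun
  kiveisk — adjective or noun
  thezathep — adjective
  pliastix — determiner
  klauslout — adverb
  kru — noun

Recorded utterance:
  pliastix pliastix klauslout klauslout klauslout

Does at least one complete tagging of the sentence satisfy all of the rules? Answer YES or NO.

Candidates per position — 1:pliastix {determiner}; 2:pliastix {determiner}; 3:klauslout {adverb}; 4:klauslout {adverb}; 5:klauslout {adverb}.
Rule 2 cannot be satisfied by any choice of tags from the lexicon.
So there is no consistent tagging.

NO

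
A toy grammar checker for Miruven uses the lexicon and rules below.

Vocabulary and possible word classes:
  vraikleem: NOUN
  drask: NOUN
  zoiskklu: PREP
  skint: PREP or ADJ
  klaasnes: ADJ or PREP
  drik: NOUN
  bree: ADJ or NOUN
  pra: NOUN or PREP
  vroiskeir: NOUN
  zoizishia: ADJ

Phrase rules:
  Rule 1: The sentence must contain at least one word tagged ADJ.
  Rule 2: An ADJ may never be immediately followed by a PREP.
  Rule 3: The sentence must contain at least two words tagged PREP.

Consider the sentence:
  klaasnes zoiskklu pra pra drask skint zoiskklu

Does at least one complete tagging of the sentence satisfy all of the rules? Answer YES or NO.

NO

Candidates per position — 1:klaasnes {ADJ,PREP}; 2:zoiskklu {PREP}; 3:pra {NOUN,PREP}; 4:pra {NOUN,PREP}; 5:drask {NOUN}; 6:skint {PREP,ADJ}; 7:zoiskklu {PREP}.
Every candidate sequence violates at least one rule; no consistent tagging exists.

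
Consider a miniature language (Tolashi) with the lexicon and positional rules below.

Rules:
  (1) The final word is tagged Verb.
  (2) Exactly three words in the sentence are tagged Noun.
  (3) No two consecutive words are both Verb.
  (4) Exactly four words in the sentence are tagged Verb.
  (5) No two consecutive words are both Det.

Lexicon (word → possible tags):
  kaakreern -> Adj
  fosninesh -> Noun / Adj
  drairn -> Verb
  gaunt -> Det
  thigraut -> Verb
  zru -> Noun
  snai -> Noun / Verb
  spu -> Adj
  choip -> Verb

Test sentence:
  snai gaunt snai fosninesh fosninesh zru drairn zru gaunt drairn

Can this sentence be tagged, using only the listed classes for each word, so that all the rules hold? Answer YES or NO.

YES

Candidates per position — 1:snai {Noun,Verb}; 2:gaunt {Det}; 3:snai {Noun,Verb}; 4:fosninesh {Noun,Adj}; 5:fosninesh {Noun,Adj}; 6:zru {Noun}; 7:drairn {Verb}; 8:zru {Noun}; 9:gaunt {Det}; 10:drairn {Verb}.
One satisfying assignment: Verb Det Verb Noun Adj Noun Verb Noun Det Verb.
Verifying each rule — rule 1 holds; rule 2 holds; rule 3 holds; rule 4 holds; rule 5 holds.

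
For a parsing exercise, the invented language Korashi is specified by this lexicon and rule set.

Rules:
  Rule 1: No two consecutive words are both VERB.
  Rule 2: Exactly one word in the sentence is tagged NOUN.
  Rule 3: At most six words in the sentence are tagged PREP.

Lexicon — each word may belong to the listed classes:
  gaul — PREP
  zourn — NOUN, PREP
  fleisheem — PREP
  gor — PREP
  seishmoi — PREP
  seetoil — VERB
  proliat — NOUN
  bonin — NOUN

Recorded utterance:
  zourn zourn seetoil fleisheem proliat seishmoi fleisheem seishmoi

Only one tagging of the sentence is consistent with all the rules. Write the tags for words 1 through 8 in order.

Candidates per position — 1:zourn {NOUN,PREP}; 2:zourn {NOUN,PREP}; 3:seetoil {VERB}; 4:fleisheem {PREP}; 5:proliat {NOUN}; 6:seishmoi {PREP}; 7:fleisheem {PREP}; 8:seishmoi {PREP}.
Position 1: tagging it NOUN would leave rule 2 unsatisfiable, so it must be PREP.
Position 2: tagging it NOUN would leave rule 2 unsatisfiable, so it must be PREP.
The unique satisfying tagging is: PREP PREP VERB PREP NOUN PREP PREP PREP.
Rule-by-rule: rule 1 satisfied; rule 2 satisfied; rule 3 satisfied.

PREP PREP VERB PREP NOUN PREP PREP PREP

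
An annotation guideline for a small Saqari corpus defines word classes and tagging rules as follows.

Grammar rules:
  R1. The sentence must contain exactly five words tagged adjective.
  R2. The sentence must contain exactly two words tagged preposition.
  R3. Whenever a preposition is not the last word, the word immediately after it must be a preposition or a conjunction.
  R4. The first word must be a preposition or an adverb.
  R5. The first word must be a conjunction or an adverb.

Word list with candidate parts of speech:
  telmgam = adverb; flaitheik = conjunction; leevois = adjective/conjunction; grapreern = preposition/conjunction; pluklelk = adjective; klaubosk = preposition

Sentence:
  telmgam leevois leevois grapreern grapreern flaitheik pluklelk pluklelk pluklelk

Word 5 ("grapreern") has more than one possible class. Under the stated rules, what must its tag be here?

preposition

Candidates per position — 1:telmgam {adverb}; 2:leevois {adjective,conjunction}; 3:leevois {adjective,conjunction}; 4:grapreern {preposition,conjunction}; 5:grapreern {preposition,conjunction}; 6:flaitheik {conjunction}; 7:pluklelk {adjective}; 8:pluklelk {adjective}; 9:pluklelk {adjective}.
Word 2 cannot be conjunction — rule 1 would then fail for every completion. It is adjective.
Word 3 cannot be conjunction — rule 1 would then fail for every completion. It is adjective.
Word 4 cannot be conjunction — rule 2 would then fail for every completion. It is preposition.
Word 5 cannot be conjunction — rule 2 would then fail for every completion. It is preposition.
So the tagging must be: adverb adjective adjective preposition preposition conjunction adjective adjective adjective.
Rule-by-rule: rule 1 holds; rule 2 holds; rule 3 holds; rule 4 holds; rule 5 holds.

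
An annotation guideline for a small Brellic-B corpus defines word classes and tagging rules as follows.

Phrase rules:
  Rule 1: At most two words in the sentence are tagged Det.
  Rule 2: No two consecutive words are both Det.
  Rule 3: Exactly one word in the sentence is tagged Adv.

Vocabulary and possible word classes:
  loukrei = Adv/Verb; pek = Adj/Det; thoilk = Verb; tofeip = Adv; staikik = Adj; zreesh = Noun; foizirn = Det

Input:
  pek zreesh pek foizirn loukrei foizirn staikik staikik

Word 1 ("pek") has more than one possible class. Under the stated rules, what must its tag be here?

Candidates per position — 1:pek {Adj,Det}; 2:zreesh {Noun}; 3:pek {Adj,Det}; 4:foizirn {Det}; 5:loukrei {Adv,Verb}; 6:foizirn {Det}; 7:staikik {Adj}; 8:staikik {Adj}.
If word 1 were Det, no tagging could satisfy rule 1; so word 1 is Adj.
If word 3 were Det, no tagging could satisfy rule 1; so word 3 is Adj.
If word 5 were Verb, no tagging could satisfy rule 3; so word 5 is Adv.
The unique satisfying tagging is: Adj Noun Adj Det Adv Det Adj Adj.
Check: rule 1 ✓; rule 2 ✓; rule 3 ✓.

Adj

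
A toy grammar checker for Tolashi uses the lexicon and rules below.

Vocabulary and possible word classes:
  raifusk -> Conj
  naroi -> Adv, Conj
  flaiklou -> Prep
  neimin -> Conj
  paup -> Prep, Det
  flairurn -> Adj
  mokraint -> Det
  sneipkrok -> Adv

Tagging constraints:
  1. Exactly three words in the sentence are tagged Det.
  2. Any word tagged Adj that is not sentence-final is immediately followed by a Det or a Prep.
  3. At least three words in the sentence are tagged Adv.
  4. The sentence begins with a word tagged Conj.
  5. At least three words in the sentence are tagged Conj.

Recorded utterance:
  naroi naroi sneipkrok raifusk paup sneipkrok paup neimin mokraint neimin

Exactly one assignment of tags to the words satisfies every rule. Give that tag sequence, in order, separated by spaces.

Candidates per position — 1:naroi {Adv,Conj}; 2:naroi {Adv,Conj}; 3:sneipkrok {Adv}; 4:raifusk {Conj}; 5:paup {Prep,Det}; 6:sneipkrok {Adv}; 7:paup {Prep,Det}; 8:neimin {Conj}; 9:mokraint {Det}; 10:neimin {Conj}.
Position 1: Adv is ruled out by rule 4; that leaves Conj.
Position 2: Conj is ruled out by rule 3; that leaves Adv.
Position 5: Prep is ruled out by rule 1; that leaves Det.
Position 7: Prep is ruled out by rule 1; that leaves Det.
So the tagging must be: Conj Adv Adv Conj Det Adv Det Conj Det Conj.
Rule-by-rule: rule 1 ok; rule 2 ok; rule 3 ok; rule 4 ok; rule 5 ok.

Conj Adv Adv Conj Det Adv Det Conj Det Conj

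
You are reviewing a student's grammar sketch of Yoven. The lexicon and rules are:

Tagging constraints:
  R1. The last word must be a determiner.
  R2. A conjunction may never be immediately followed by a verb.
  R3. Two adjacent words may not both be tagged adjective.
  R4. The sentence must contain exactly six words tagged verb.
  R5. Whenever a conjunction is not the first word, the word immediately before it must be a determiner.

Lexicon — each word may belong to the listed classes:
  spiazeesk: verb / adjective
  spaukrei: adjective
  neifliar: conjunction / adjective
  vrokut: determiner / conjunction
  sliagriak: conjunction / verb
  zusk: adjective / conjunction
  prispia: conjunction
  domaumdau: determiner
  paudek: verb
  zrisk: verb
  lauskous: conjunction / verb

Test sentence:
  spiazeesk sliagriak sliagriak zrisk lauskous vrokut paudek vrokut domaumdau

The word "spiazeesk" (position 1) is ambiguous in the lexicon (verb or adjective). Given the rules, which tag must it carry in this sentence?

verb

Candidates per position — 1:spiazeesk {verb,adjective}; 2:sliagriak {conjunction,verb}; 3:sliagriak {conjunction,verb}; 4:zrisk {verb}; 5:lauskous {conjunction,verb}; 6:vrokut {determiner,conjunction}; 7:paudek {verb}; 8:vrokut {determiner,conjunction}; 9:domaumdau {determiner}.
At position 1, choosing adjective makes rule 4 impossible to satisfy; hence verb.
At position 2, choosing conjunction makes rule 2 impossible to satisfy; hence verb.
At position 3, choosing conjunction makes rule 2 impossible to satisfy; hence verb.
At position 5, choosing conjunction makes rule 4 impossible to satisfy; hence verb.
At position 6, choosing conjunction makes rule 2 impossible to satisfy; hence determiner.
At position 8, choosing conjunction makes rule 5 impossible to satisfy; hence determiner.
So the tagging must be: verb verb verb verb verb determiner verb determiner determiner.
Check: rule 1 ok; rule 2 ok; rule 3 ok; rule 4 ok; rule 5 ok.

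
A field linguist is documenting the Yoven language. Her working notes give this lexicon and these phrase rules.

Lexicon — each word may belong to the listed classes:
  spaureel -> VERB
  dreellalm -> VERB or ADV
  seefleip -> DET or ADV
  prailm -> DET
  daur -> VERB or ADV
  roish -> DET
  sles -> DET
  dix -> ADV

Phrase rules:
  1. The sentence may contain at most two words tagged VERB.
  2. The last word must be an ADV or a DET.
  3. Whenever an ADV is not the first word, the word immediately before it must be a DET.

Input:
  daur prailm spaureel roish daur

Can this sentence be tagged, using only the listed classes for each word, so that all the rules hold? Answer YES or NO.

Candidates per position — 1:daur {VERB,ADV}; 2:prailm {DET}; 3:spaureel {VERB}; 4:roish {DET}; 5:daur {VERB,ADV}.
One satisfying assignment: VERB DET VERB DET ADV.
Check: rule 1 holds; rule 2 holds; rule 3 holds.

YES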